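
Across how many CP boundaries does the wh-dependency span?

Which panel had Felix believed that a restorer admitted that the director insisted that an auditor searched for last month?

3

"which panel" is extracted from the PP object of "searched".
Boundaries crossed, outermost first: [that], [that], [that] — 3 in total.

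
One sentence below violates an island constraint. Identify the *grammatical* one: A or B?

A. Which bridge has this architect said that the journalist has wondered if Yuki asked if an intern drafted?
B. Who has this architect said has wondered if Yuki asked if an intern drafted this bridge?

In A, the wh-phrase is extracted from inside a wh-island (introduced by "if"), which blocks movement.
In B, the extraction path crosses only that-complement boundaries, which are transparent.
So B is grammatical.

B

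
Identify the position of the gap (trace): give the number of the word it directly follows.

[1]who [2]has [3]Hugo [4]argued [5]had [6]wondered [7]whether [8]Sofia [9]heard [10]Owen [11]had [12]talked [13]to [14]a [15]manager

4

The displaced element is "who" (word 1).
It is linked across 1 clause boundary (Ø).
It functions as the subject of "wondered", so the gap sits immediately after word 4 ("argued").
Base order: Hugo has argued that who had wondered whether Sofia heard Owen had talked to a manager.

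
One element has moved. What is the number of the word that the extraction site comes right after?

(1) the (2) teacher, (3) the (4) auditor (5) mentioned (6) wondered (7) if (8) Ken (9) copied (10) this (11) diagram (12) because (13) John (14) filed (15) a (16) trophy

The displaced element is "the teacher" (word 2).
It is linked across 1 clause boundary (Ø).
It functions as the subject of "wondered", so the gap sits immediately after word 5 ("mentioned").
Base order: The auditor mentioned that the teacher wondered if Ken copied this diagram because John filed a trophy.

5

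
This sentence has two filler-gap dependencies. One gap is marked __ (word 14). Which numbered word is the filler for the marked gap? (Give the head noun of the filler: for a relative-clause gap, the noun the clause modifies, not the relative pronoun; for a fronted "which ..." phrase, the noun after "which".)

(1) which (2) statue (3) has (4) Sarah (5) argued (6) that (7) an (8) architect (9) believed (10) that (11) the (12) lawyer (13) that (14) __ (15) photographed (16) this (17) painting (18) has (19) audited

The marked gap is inside the relative clause, the subject of "photographed".
Its filler is the head noun "lawyer" (via "that"), at word 12.
(The other dependency links word 2 to a gap after word 19.)

12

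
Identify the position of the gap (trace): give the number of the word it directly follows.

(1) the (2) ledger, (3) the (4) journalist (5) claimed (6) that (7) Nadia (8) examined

The displaced element is "the ledger" (word 2).
It is linked across 1 clause boundary (that).
It functions as the direct object of "examined", so the gap sits immediately after word 8 ("examined").
Base order: The journalist claimed that Nadia examined the ledger.

8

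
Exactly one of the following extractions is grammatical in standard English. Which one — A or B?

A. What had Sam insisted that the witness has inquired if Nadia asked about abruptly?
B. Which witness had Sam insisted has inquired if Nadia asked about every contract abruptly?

In A, the wh-phrase is extracted from inside a wh-island (introduced by "if"), which blocks movement.
In B, the extraction path crosses only that-complement boundaries, which are transparent.
So B is grammatical.

B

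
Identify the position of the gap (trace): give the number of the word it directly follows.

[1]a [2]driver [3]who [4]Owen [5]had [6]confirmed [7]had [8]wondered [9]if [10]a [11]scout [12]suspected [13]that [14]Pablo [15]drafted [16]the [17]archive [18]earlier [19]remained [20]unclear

6

The displaced element is "a driver" (word 2).
It is linked across 1 clause boundary (Ø).
It functions as the subject of "wondered", so the gap sits immediately after word 6 ("confirmed").
Base order: Owen had confirmed a driver had wondered if a scout suspected that Pablo drafted the archive earlier.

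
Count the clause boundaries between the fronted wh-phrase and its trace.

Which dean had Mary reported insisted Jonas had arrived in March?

1

"which dean" is extracted from the subject of "insisted".
Boundaries crossed, outermost first: [Ø] — 1 in total.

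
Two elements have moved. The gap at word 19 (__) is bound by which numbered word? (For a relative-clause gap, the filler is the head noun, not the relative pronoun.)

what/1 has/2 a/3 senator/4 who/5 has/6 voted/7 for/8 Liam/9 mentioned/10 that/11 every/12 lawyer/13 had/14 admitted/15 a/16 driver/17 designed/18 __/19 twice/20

The marked gap is the direct object of "designed".
Its filler is the fronted wh-phrase "what", at word 1.
(The other dependency links word 4 to a gap after word 5.)

1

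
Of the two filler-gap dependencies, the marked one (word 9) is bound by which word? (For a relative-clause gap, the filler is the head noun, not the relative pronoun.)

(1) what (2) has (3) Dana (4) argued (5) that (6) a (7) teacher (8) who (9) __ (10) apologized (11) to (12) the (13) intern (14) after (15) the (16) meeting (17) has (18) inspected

The marked gap is inside the relative clause, the subject of "apologized".
Its filler is the head noun "teacher" (via "who"), at word 7.
(The other dependency links word 1 to a gap after word 18.)

7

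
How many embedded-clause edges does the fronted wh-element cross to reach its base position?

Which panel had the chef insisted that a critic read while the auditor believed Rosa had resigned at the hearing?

"which panel" is extracted from the object of "read".
Boundaries crossed, outermost first: [that] — 1 in total.

1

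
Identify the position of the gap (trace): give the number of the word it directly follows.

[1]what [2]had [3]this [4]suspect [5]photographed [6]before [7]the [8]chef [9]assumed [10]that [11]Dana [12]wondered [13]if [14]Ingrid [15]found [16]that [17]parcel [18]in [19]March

5

The displaced element is "what" (word 1).
It functions as the direct object of "photographed", so the gap sits immediately after word 5 ("photographed").
Base order: This suspect had photographed what before the chef assumed that Dana wondered if Ingrid found that parcel in March.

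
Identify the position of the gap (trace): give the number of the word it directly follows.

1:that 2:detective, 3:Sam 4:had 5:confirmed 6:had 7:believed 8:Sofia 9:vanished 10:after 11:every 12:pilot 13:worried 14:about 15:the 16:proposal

5

The displaced element is "that detective" (word 2).
It is linked across 1 clause boundary (Ø).
It functions as the subject of "believed", so the gap sits immediately after word 5 ("confirmed").
Base order: Sam had confirmed that that detective had believed Sofia vanished after every pilot worried about the proposal.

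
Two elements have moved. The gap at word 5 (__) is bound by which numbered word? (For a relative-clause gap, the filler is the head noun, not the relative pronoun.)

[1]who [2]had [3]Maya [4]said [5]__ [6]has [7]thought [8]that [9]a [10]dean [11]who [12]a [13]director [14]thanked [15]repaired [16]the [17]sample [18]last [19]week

The marked gap is the subject of "thought".
Its filler is the fronted wh-phrase "who", at word 1.
(The other dependency links word 10 to a gap after word 14.)

1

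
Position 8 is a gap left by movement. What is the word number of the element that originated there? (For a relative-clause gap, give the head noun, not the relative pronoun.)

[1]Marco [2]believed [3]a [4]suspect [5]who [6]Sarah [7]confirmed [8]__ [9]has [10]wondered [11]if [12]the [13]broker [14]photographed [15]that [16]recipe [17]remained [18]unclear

4

The gap at 8 is the subject of "wondered", inside a relative clause.
The relative pronoun is "who" (word 5); it is bound by the head noun immediately before it.
Its filler is the head noun "suspect", at word 4.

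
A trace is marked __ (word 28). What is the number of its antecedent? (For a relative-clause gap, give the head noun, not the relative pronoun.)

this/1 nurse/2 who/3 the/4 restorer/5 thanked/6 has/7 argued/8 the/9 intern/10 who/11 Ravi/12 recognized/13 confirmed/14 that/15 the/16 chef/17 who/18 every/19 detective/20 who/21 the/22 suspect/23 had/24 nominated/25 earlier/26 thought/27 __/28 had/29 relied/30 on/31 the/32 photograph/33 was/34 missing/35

17

The gap at 28 is the subject of "relied", inside a relative clause.
The relative pronoun is "who" (word 18); it is bound by the head noun immediately before it.
Its filler is the head noun "chef", at word 17.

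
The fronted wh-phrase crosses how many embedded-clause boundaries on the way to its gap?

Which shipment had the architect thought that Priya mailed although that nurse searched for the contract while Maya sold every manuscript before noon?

"which shipment" is extracted from the object of "mailed".
Boundaries crossed, outermost first: [that] — 1 in total.

1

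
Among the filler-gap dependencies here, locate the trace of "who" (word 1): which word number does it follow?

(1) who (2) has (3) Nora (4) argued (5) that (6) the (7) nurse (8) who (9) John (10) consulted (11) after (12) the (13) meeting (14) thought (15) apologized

14

The displaced element is "who" (word 1).
It is linked across 2 clause boundaries (that → Ø).
It functions as the subject of "apologized", so the gap sits immediately after word 14 ("thought").
Base order: Nora has argued that the nurse who John consulted after the meeting thought who apologized.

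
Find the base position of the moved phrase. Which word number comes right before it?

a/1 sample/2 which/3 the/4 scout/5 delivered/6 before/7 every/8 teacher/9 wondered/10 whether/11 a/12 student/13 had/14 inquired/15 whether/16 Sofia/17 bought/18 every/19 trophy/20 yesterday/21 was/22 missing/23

6

The displaced element is "a sample" (word 2).
It functions as the direct object of "delivered", so the gap sits immediately after word 6 ("delivered").
Base order: The scout delivered a sample before every teacher wondered whether a student had inquired whether Sofia bought every trophy yesterday.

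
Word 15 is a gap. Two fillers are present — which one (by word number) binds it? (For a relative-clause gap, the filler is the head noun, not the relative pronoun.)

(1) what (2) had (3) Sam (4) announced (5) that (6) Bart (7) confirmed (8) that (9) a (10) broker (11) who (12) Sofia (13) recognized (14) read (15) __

1

The marked gap is the direct object of "read".
Its filler is the fronted wh-phrase "what", at word 1.
(The other dependency links word 10 to a gap after word 13.)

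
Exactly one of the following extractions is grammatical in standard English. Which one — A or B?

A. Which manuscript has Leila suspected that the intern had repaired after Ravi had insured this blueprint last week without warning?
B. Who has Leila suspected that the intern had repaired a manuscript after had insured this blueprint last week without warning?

In B, the wh-phrase is extracted from inside an adjunct island (introduced by "after"), which blocks movement.
In A, the extraction path crosses only that-complement boundaries, which are transparent.
So A is grammatical.

A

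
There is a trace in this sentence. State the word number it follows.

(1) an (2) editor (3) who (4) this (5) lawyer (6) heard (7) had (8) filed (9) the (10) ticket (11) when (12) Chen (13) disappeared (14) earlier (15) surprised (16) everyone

6

The displaced element is "an editor" (word 2).
It is linked across 1 clause boundary (Ø).
It functions as the subject of "filed", so the gap sits immediately after word 6 ("heard").
Base order: This lawyer heard that an editor had filed the ticket when Chen disappeared earlier.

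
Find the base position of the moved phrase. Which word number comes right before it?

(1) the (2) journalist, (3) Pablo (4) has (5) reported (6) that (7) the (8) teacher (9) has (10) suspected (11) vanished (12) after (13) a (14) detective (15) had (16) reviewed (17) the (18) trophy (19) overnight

The displaced element is "the journalist" (word 2).
It is linked across 2 clause boundaries (that → Ø).
It functions as the subject of "vanished", so the gap sits immediately after word 10 ("suspected").
Base order: Pablo has reported that the teacher has suspected the journalist vanished after a detective had reviewed the trophy overnight.

10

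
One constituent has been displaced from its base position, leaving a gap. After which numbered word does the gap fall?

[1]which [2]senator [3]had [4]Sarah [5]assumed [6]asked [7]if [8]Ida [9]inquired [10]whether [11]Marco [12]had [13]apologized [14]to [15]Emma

The displaced element is "which senator" (word 2).
It is linked across 1 clause boundary (Ø).
It functions as the subject of "asked", so the gap sits immediately after word 5 ("assumed").
Base order: Sarah had assumed that which senator asked if Ida inquired whether Marco had apologized to Emma.

5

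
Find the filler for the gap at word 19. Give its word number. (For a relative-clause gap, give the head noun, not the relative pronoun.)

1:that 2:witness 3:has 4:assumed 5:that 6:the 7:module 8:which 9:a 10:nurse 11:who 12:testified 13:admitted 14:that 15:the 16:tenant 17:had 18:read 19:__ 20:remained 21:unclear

The gap at 19 is the object of "read", inside a relative clause.
The relative pronoun is "which" (word 8); it is bound by the head noun immediately before it.
Its filler is the head noun "module", at word 7.

7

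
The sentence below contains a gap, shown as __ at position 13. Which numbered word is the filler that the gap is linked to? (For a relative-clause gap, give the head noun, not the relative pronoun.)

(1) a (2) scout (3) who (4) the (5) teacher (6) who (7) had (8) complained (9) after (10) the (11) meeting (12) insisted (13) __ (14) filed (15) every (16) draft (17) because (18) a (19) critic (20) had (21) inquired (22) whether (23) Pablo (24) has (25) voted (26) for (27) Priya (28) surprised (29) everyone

The gap at 13 is the subject of "filed", inside a relative clause.
The relative pronoun is "who" (word 3); it is bound by the head noun immediately before it.
Its filler is the head noun "scout", at word 2.

2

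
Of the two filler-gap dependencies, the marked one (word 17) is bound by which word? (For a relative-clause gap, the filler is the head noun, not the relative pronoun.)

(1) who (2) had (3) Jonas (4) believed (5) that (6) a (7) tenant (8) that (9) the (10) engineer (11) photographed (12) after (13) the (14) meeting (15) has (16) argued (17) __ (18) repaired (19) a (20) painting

The marked gap is the subject of "repaired".
Its filler is the fronted wh-phrase "who", at word 1.
(The other dependency links word 7 to a gap after word 11.)

1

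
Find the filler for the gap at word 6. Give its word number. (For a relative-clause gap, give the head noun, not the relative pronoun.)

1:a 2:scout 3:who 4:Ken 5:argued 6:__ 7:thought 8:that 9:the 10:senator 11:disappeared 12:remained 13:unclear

2

The gap at 6 is the subject of "thought", inside a relative clause.
The relative pronoun is "who" (word 3); it is bound by the head noun immediately before it.
Its filler is the head noun "scout", at word 2.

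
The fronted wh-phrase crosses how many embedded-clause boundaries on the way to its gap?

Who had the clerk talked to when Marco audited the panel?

0

"who" originates inside the matrix clause — no clause boundary is crossed.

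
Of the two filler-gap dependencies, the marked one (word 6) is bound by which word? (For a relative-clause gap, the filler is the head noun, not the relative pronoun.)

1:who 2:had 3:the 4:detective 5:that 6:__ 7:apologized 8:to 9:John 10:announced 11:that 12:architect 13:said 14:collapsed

4

The marked gap is inside the relative clause, the subject of "apologized".
Its filler is the head noun "detective" (via "that"), at word 4.
(The other dependency links word 1 to a gap after word 13.)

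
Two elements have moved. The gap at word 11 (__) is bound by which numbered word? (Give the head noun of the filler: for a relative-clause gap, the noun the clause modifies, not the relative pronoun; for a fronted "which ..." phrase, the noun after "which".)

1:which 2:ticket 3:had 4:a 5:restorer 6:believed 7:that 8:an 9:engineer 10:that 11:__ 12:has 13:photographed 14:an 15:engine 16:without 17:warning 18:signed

The marked gap is inside the relative clause, the subject of "photographed".
Its filler is the head noun "engineer" (via "that"), at word 9.
(The other dependency links word 2 to a gap after word 18.)

9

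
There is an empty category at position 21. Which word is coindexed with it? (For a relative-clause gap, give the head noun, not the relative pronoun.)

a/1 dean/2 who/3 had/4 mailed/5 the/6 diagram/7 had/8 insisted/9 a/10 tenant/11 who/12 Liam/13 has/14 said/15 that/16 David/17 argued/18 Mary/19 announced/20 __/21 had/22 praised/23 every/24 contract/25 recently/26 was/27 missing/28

11

The gap at 21 is the subject of "praised", inside a relative clause.
The relative pronoun is "who" (word 12); it is bound by the head noun immediately before it.
Its filler is the head noun "tenant", at word 11.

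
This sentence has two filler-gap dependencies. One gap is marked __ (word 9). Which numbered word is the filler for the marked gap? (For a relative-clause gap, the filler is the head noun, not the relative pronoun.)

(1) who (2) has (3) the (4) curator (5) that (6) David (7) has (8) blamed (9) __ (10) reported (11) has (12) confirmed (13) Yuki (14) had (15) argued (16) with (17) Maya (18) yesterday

The marked gap is inside the relative clause, the direct object of "blamed".
Its filler is the head noun "curator" (via "that"), at word 4.
(The other dependency links word 1 to a gap after word 10.)

4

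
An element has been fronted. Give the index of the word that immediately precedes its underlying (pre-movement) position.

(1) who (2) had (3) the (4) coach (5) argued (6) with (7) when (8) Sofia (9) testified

The displaced element is "who" (word 1).
It functions as the object of the preposition "with" of "argued", so the gap sits immediately after word 6 ("with").
Base order: The coach had argued with who when Sofia testified.

6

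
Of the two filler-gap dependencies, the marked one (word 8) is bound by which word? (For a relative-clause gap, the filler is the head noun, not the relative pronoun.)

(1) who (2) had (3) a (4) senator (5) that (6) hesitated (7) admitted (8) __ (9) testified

The marked gap is the subject of "testified".
Its filler is the fronted wh-phrase "who", at word 1.
(The other dependency links word 4 to a gap after word 5.)

1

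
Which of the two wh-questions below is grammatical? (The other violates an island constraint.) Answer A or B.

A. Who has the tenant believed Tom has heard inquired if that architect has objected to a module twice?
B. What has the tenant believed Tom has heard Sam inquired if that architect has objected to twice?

In B, the wh-phrase is extracted from inside a wh-island (introduced by "if"), which blocks movement.
In A, the extraction path crosses only that-complement boundaries, which are transparent.
So A is grammatical.

A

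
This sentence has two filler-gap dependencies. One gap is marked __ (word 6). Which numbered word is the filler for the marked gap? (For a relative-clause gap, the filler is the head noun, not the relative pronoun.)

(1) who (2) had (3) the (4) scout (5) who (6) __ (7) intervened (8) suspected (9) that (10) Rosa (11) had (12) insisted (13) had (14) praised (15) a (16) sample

The marked gap is inside the relative clause, the subject of "intervened".
Its filler is the head noun "scout" (via "who"), at word 4.
(The other dependency links word 1 to a gap after word 12.)

4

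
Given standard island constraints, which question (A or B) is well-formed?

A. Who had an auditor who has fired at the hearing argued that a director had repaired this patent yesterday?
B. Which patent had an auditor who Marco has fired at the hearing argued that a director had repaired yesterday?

In A, the wh-phrase is extracted from inside a complex-NP island (relative clause) (introduced by "who"), which blocks movement.
In B, the extraction path crosses only that-complement boundaries, which are transparent.
So B is grammatical.

B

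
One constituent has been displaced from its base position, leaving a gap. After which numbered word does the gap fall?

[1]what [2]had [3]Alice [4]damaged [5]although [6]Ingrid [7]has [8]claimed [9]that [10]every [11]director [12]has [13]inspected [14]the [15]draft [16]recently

4

The displaced element is "what" (word 1).
It functions as the direct object of "damaged", so the gap sits immediately after word 4 ("damaged").
Base order: Alice had damaged what although Ingrid has claimed that every director has inspected the draft recently.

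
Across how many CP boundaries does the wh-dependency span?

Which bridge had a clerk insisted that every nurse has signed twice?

"which bridge" is extracted from the object of "signed".
Boundaries crossed, outermost first: [that] — 1 in total.

1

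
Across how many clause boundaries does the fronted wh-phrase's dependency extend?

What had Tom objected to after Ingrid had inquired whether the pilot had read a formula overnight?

"what" originates inside the matrix clause — no clause boundary is crossed.

0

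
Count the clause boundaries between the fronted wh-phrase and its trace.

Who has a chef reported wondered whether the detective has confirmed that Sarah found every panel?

"who" is extracted from the subject of "wondered".
Boundaries crossed, outermost first: [Ø] — 1 in total.

1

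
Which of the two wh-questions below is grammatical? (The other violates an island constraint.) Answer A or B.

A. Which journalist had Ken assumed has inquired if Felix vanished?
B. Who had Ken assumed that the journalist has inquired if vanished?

A

In B, the wh-phrase is extracted from inside a wh-island (introduced by "if"), which blocks movement.
In A, the extraction path crosses only that-complement boundaries, which are transparent.
So A is grammatical.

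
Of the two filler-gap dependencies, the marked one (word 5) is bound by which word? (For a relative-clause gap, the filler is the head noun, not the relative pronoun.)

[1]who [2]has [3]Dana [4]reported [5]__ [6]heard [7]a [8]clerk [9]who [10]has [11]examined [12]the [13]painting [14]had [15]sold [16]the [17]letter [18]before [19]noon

1

The marked gap is the subject of "heard".
Its filler is the fronted wh-phrase "who", at word 1.
(The other dependency links word 8 to a gap after word 9.)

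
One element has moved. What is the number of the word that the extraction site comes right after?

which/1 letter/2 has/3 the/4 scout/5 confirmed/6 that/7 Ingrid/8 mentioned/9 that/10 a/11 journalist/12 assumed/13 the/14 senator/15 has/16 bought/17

17

The displaced element is "which letter" (word 2).
It is linked across 3 clause boundaries (that → that → Ø).
It functions as the direct object of "bought", so the gap sits immediately after word 17 ("bought").
Base order: The scout has confirmed that Ingrid mentioned that a journalist assumed the senator has bought which letter.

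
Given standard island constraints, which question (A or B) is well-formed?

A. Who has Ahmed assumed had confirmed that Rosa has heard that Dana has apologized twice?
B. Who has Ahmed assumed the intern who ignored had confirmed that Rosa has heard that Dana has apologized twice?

A

In B, the wh-phrase is extracted from inside a complex-NP island (relative clause) (introduced by "who"), which blocks movement.
In A, the extraction path crosses only that-complement boundaries, which are transparent.
So A is grammatical.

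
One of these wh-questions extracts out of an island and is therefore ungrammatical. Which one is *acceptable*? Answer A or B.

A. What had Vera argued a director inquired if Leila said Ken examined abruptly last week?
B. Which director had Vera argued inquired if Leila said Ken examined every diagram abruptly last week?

In A, the wh-phrase is extracted from inside a wh-island (introduced by "if"), which blocks movement.
In B, the extraction path crosses only that-complement boundaries, which are transparent.
So B is grammatical.

B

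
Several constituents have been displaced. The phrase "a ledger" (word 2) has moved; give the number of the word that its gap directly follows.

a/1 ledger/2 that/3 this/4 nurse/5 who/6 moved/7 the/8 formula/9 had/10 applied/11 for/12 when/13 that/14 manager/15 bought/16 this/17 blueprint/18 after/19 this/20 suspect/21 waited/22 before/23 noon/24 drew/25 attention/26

The displaced element is "a ledger" (word 2).
It functions as the object of the preposition "for" of "applied", so the gap sits immediately after word 12 ("for").
Base order: This nurse who moved the formula had applied for a ledger when that manager bought this blueprint after this suspect waited before noon.

12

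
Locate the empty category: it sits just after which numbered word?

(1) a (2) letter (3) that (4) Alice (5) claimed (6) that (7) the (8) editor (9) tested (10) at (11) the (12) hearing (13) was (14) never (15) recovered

The displaced element is "a letter" (word 2).
It is linked across 1 clause boundary (that).
It functions as the direct object of "tested", so the gap sits immediately after word 9 ("tested").
Base order: Alice claimed that the editor tested a letter at the hearing.

9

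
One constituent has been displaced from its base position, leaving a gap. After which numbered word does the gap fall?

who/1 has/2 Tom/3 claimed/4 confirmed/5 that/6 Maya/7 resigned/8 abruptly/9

4

The displaced element is "who" (word 1).
It is linked across 1 clause boundary (Ø).
It functions as the subject of "confirmed", so the gap sits immediately after word 4 ("claimed").
Base order: Tom has claimed who confirmed that Maya resigned abruptly.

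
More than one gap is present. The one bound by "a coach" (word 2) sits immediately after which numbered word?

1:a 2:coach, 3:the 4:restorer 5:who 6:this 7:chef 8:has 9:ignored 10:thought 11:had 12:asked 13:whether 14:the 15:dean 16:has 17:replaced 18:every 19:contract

The displaced element is "a coach" (word 2).
It is linked across 1 clause boundary (Ø).
It functions as the subject of "asked", so the gap sits immediately after word 10 ("thought").
Base order: The restorer who this chef has ignored thought a coach had asked whether the dean has replaced every contract.

10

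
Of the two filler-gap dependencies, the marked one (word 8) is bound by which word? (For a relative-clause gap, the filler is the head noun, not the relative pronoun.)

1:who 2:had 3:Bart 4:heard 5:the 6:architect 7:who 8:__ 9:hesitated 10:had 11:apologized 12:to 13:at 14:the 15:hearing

The marked gap is inside the relative clause, the subject of "hesitated".
Its filler is the head noun "architect" (via "who"), at word 6.
(The other dependency links word 1 to a gap after word 12.)

6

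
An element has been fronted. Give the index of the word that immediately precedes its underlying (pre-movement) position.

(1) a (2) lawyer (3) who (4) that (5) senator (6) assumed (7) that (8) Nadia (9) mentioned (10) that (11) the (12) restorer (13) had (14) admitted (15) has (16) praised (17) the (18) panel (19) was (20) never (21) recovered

14

The displaced element is "a lawyer" (word 2).
It is linked across 3 clause boundaries (that → that → Ø).
It functions as the subject of "praised", so the gap sits immediately after word 14 ("admitted").
Base order: That senator assumed that Nadia mentioned that the restorer had admitted that a lawyer has praised the panel.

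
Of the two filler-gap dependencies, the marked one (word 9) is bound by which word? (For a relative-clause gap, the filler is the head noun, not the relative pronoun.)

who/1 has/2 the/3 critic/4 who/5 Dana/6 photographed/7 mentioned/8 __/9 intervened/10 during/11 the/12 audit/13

The marked gap is the subject of "intervened".
Its filler is the fronted wh-phrase "who", at word 1.
(The other dependency links word 4 to a gap after word 7.)

1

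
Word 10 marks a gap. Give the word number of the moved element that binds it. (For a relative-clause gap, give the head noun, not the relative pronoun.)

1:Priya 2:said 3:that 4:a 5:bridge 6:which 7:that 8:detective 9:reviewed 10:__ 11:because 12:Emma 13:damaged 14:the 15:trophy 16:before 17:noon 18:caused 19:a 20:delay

5

The gap at 10 is the object of "reviewed", inside a relative clause.
The relative pronoun is "which" (word 6); it is bound by the head noun immediately before it.
Its filler is the head noun "bridge", at word 5.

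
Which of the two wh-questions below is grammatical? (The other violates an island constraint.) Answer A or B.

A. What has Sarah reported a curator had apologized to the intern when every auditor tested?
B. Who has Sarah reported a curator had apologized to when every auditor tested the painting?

In A, the wh-phrase is extracted from inside an adjunct island (introduced by "when"), which blocks movement.
In B, the extraction path crosses only that-complement boundaries, which are transparent.
So B is grammatical.

B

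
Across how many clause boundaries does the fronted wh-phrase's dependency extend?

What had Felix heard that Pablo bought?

"what" is extracted from the object of "bought".
Boundaries crossed, outermost first: [that] — 1 in total.

1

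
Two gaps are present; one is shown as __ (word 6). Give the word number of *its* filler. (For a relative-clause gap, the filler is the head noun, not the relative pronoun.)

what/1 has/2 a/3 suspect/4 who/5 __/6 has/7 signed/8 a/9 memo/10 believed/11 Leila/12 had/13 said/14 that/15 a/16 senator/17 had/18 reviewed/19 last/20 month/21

The marked gap is inside the relative clause, the subject of "signed".
Its filler is the head noun "suspect" (via "who"), at word 4.
(The other dependency links word 1 to a gap after word 19.)

4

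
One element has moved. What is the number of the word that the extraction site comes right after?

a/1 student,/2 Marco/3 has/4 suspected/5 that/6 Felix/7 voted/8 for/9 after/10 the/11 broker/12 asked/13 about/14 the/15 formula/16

9

The displaced element is "a student" (word 2).
It is linked across 1 clause boundary (that).
It functions as the object of the preposition "for" of "voted", so the gap sits immediately after word 9 ("for").
Base order: Marco has suspected that Felix voted for a student after the broker asked about the formula.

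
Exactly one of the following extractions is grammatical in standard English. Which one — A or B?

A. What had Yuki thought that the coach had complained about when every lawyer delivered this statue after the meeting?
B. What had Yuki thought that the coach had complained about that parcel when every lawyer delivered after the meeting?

A

In B, the wh-phrase is extracted from inside an adjunct island (introduced by "when"), which blocks movement.
In A, the extraction path crosses only that-complement boundaries, which are transparent.
So A is grammatical.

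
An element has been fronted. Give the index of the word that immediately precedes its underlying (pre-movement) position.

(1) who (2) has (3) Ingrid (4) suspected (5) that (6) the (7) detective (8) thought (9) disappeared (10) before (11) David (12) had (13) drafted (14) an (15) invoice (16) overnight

The displaced element is "who" (word 1).
It is linked across 2 clause boundaries (that → Ø).
It functions as the subject of "disappeared", so the gap sits immediately after word 8 ("thought").
Base order: Ingrid has suspected that the detective thought that who disappeared before David had drafted an invoice overnight.

8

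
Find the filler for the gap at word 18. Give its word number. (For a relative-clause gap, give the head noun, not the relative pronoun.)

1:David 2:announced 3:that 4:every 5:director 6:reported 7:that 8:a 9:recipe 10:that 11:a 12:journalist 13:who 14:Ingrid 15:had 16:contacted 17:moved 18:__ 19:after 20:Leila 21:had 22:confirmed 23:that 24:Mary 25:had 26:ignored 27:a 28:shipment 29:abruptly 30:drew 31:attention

The gap at 18 is the object of "moved", inside a relative clause.
The relative pronoun is "that" (word 10); it is bound by the head noun immediately before it.
Its filler is the head noun "recipe", at word 9.

9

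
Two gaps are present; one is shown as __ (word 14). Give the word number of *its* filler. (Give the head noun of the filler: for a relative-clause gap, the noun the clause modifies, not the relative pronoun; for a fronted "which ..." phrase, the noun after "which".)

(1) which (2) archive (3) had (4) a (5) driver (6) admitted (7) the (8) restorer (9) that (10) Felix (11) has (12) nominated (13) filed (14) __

2

The marked gap is the direct object of "filed".
Its filler is the fronted wh-phrase "which archive", at word 2.
(The other dependency links word 8 to a gap after word 12.)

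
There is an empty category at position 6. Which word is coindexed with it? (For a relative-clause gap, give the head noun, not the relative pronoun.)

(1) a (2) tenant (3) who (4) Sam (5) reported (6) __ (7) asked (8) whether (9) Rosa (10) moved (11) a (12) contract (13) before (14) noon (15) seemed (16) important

The gap at 6 is the subject of "asked", inside a relative clause.
The relative pronoun is "who" (word 3); it is bound by the head noun immediately before it.
Its filler is the head noun "tenant", at word 2.

2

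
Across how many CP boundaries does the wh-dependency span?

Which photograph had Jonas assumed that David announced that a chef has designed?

2

"which photograph" is extracted from the object of "designed".
Boundaries crossed, outermost first: [that], [that] — 2 in total.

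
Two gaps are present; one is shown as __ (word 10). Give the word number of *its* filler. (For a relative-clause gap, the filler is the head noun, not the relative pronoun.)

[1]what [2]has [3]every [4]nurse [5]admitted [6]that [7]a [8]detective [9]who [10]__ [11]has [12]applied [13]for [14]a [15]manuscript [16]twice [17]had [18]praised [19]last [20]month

8

The marked gap is inside the relative clause, the subject of "applied".
Its filler is the head noun "detective" (via "who"), at word 8.
(The other dependency links word 1 to a gap after word 18.)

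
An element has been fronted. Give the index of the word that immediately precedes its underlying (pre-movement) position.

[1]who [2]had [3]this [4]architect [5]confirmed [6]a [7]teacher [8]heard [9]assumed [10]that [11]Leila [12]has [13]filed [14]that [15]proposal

8

The displaced element is "who" (word 1).
It is linked across 2 clause boundaries (Ø → Ø).
It functions as the subject of "assumed", so the gap sits immediately after word 8 ("heard").
Base order: This architect had confirmed a teacher heard who assumed that Leila has filed that proposal.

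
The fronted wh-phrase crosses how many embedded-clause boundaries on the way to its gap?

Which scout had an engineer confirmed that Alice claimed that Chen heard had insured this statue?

3

"which scout" is extracted from the subject of "insured".
Boundaries crossed, outermost first: [that], [that], [Ø] — 3 in total.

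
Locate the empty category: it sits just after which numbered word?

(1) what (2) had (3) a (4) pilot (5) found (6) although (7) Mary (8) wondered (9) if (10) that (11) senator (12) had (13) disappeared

5

The displaced element is "what" (word 1).
It functions as the direct object of "found", so the gap sits immediately after word 5 ("found").
Base order: A pilot had found what although Mary wondered if that senator had disappeared.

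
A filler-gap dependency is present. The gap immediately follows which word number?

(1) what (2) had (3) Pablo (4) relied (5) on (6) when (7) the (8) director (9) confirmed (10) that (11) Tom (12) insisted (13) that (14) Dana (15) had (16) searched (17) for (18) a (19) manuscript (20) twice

5

The displaced element is "what" (word 1).
It functions as the object of the preposition "on" of "relied", so the gap sits immediately after word 5 ("on").
Base order: Pablo had relied on what when the director confirmed that Tom insisted that Dana had searched for a manuscript twice.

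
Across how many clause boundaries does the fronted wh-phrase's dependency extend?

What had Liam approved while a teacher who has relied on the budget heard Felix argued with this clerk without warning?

"what" originates inside the matrix clause — no clause boundary is crossed.

0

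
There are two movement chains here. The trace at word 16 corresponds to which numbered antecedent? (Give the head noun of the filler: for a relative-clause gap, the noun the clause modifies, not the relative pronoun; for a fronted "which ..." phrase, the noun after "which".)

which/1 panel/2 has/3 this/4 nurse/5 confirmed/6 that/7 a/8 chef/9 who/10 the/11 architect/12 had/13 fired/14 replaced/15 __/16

2

The marked gap is the direct object of "replaced".
Its filler is the fronted wh-phrase "which panel", at word 2.
(The other dependency links word 9 to a gap after word 14.)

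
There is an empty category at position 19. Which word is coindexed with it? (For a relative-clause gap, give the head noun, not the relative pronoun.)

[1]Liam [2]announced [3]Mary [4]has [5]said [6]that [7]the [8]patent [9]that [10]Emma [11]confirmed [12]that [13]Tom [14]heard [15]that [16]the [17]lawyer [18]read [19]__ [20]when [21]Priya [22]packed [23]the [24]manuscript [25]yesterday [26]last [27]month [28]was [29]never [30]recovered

The gap at 19 is the object of "read", inside a relative clause.
The relative pronoun is "that" (word 9); it is bound by the head noun immediately before it.
Its filler is the head noun "patent", at word 8.

8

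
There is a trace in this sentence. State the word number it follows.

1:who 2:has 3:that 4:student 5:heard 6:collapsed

The displaced element is "who" (word 1).
It is linked across 1 clause boundary (Ø).
It functions as the subject of "collapsed", so the gap sits immediately after word 5 ("heard").
Base order: That student has heard that who collapsed.

5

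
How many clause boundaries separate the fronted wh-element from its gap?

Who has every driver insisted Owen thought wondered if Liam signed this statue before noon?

"who" is extracted from the subject of "wondered".
Boundaries crossed, outermost first: [Ø], [Ø] — 2 in total.

2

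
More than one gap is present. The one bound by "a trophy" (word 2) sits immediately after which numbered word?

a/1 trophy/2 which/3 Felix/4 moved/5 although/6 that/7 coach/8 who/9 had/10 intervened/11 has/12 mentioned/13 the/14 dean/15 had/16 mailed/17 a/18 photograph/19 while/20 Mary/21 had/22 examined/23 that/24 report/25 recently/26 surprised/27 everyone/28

5

The displaced element is "a trophy" (word 2).
It functions as the direct object of "moved", so the gap sits immediately after word 5 ("moved").
Base order: Felix moved a trophy although that coach who had intervened has mentioned the dean had mailed a photograph while Mary had examined that report recently.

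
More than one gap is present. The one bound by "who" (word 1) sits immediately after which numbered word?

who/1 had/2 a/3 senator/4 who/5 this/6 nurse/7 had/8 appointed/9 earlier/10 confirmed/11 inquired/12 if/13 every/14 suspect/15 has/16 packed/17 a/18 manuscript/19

The displaced element is "who" (word 1).
It is linked across 1 clause boundary (Ø).
It functions as the subject of "inquired", so the gap sits immediately after word 11 ("confirmed").
Base order: A senator who this nurse had appointed earlier had confirmed who inquired if every suspect has packed a manuscript.

11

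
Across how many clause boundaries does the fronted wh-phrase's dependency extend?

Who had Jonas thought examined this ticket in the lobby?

"who" is extracted from the subject of "examined".
Boundaries crossed, outermost first: [Ø] — 1 in total.

1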